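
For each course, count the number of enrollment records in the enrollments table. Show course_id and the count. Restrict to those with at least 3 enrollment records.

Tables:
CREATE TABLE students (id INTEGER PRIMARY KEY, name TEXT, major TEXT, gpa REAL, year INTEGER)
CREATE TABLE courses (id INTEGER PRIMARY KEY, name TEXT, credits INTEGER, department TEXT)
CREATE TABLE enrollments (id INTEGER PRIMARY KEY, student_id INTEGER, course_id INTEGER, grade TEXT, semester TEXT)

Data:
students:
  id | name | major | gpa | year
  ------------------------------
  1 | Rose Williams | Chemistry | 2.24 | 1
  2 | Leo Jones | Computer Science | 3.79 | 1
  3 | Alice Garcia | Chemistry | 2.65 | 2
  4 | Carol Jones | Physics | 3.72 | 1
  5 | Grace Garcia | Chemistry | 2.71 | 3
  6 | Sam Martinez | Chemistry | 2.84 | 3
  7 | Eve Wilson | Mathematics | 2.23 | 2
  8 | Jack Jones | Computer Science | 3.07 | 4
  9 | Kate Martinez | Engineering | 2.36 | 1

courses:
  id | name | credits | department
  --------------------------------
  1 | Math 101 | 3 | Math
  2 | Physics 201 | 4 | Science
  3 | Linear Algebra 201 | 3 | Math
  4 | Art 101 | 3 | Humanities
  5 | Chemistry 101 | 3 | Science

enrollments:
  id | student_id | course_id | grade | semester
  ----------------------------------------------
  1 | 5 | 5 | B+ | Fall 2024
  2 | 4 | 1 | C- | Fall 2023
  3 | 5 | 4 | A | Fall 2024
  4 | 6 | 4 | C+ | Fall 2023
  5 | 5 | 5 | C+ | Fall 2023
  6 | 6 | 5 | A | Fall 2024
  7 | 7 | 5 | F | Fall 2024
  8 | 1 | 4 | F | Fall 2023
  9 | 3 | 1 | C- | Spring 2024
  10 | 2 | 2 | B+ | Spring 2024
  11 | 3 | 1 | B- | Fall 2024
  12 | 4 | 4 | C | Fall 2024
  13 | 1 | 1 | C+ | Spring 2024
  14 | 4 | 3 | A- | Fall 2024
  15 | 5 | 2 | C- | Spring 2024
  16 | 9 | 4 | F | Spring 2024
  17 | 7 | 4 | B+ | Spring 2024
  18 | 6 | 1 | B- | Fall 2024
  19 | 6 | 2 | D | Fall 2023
SELECT course_id, COUNT(*) AS enrollment_count FROM enrollments GROUP BY course_id HAVING COUNT(*) >= 3

Execution result:
course_id | enrollment_count
1 | 5
2 | 3
4 | 6
5 | 4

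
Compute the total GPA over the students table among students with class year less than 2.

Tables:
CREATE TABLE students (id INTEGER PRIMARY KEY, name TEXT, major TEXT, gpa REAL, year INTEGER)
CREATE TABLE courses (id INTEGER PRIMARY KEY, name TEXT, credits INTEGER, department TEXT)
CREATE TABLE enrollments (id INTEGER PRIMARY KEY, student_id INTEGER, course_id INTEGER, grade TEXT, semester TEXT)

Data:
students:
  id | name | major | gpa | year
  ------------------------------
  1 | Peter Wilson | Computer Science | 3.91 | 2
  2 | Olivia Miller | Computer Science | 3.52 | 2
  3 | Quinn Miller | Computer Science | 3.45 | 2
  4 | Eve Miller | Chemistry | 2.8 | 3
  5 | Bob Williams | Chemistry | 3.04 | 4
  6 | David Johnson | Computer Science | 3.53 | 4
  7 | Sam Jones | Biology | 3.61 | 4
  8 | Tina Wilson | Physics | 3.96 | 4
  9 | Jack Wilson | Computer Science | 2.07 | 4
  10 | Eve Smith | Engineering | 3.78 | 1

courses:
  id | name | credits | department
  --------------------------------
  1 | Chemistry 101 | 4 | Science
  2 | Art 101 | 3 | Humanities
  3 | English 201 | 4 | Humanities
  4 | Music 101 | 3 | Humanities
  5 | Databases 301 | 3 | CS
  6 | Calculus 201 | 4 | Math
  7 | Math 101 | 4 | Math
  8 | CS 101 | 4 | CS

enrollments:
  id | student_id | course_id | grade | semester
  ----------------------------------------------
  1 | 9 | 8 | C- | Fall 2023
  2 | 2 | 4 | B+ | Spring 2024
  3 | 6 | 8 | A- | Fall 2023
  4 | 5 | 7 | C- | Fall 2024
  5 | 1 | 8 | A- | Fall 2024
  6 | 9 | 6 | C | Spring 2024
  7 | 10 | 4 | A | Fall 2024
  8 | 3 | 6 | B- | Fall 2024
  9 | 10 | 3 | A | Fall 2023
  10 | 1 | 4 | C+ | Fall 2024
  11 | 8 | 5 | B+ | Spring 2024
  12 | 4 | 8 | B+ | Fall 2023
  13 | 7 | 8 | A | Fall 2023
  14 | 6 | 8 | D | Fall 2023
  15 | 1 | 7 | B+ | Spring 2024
SELECT SUM(gpa) FROM students WHERE year < 2

Execution result:
3.78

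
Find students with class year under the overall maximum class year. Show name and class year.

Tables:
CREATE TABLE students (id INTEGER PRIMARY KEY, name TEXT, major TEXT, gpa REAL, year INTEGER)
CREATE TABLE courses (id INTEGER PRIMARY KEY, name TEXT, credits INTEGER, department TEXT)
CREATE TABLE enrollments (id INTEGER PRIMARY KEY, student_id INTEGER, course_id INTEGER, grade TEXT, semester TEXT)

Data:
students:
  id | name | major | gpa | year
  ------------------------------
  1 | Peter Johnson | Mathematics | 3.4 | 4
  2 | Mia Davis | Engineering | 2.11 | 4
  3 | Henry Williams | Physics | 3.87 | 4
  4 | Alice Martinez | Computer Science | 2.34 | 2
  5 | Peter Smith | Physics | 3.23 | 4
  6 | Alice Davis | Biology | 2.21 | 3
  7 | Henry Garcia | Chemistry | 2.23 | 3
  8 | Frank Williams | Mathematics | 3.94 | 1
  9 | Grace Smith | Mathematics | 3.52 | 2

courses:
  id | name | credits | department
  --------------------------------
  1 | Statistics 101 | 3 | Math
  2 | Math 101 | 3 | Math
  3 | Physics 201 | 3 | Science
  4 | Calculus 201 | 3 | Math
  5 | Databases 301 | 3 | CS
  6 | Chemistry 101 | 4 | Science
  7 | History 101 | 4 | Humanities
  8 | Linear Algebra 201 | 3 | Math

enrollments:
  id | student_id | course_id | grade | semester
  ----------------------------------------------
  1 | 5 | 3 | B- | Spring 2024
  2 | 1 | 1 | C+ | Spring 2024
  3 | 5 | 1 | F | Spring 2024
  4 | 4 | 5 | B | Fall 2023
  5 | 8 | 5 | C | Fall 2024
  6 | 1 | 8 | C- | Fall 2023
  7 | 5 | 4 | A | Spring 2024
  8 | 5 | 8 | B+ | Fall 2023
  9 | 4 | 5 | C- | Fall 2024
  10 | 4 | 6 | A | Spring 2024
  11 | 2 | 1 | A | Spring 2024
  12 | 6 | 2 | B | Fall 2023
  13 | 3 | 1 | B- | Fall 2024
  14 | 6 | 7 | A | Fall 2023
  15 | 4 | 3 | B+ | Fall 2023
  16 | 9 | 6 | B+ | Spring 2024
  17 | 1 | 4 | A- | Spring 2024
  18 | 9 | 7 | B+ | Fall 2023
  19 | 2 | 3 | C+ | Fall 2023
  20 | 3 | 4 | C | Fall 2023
SELECT name, year FROM students WHERE year < (SELECT MAX(year) FROM students)

Execution result:
name | year
Alice Martinez | 2
Alice Davis | 3
Henry Garcia | 3
Frank Williams | 1
Grace Smith | 2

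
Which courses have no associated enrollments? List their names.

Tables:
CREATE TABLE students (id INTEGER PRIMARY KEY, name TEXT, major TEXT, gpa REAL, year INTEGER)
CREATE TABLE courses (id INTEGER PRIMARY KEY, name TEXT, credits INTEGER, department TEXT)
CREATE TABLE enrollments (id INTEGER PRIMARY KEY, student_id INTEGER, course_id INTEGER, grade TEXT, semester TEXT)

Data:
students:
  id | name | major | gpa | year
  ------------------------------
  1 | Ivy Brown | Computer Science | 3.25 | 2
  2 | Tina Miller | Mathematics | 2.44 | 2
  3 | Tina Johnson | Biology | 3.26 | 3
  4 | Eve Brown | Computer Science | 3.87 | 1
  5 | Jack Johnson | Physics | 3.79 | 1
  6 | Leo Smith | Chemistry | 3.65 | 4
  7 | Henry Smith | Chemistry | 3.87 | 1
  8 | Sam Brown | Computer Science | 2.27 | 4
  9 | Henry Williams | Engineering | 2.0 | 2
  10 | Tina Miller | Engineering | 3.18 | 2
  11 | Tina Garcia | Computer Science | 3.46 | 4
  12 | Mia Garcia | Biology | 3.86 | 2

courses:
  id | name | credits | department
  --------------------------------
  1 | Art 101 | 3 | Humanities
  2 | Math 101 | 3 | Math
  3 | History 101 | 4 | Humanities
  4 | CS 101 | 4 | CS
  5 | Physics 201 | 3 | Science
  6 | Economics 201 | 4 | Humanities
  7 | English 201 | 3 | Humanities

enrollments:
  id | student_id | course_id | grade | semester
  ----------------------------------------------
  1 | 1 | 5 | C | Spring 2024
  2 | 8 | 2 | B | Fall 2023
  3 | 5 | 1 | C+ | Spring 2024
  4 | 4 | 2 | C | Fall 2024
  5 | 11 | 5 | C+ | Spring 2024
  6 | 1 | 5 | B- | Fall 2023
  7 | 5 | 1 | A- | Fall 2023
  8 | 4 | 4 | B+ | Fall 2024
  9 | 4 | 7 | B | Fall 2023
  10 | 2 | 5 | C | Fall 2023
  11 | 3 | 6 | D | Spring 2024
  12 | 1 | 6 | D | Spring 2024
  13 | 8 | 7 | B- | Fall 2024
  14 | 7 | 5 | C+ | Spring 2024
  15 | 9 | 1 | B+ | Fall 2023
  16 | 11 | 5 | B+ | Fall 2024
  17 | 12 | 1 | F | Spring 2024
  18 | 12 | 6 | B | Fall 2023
SELECT p.name FROM courses p LEFT JOIN enrollments c ON c.course_id = p.id WHERE c.id IS NULL

Execution result:
History 101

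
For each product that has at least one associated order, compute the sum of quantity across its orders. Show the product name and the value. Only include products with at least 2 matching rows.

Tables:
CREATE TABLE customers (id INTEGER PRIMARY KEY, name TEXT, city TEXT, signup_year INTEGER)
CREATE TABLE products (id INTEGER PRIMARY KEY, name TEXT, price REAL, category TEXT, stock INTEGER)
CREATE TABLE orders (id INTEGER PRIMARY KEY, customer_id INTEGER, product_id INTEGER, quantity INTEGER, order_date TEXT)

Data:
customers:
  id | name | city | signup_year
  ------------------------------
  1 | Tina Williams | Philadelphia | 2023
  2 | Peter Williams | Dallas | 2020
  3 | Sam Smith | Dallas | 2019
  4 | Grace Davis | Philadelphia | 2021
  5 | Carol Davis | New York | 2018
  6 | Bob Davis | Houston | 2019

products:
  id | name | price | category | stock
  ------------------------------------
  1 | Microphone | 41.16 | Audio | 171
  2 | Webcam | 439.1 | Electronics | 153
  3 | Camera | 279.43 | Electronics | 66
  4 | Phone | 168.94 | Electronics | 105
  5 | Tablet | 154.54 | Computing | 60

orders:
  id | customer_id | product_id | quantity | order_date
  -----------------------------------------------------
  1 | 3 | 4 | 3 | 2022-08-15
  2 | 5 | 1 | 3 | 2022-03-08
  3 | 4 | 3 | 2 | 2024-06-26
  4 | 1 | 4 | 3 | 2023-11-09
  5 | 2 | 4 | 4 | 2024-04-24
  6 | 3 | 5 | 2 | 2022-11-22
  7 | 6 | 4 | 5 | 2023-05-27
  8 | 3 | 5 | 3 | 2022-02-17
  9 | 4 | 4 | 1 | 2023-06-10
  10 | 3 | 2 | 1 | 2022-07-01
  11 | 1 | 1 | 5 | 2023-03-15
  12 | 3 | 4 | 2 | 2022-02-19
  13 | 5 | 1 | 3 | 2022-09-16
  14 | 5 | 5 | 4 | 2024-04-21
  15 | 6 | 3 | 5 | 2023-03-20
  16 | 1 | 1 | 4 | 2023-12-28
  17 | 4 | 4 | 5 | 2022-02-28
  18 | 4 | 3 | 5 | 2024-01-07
SELECT p.name, SUM(c.quantity) AS sum_quantity FROM orders c JOIN products p ON c.product_id = p.id GROUP BY p.id, p.name HAVING COUNT(*) >= 2

Execution result:
name | sum_quantity
Microphone | 15
Camera | 12
Phone | 23
Tablet | 9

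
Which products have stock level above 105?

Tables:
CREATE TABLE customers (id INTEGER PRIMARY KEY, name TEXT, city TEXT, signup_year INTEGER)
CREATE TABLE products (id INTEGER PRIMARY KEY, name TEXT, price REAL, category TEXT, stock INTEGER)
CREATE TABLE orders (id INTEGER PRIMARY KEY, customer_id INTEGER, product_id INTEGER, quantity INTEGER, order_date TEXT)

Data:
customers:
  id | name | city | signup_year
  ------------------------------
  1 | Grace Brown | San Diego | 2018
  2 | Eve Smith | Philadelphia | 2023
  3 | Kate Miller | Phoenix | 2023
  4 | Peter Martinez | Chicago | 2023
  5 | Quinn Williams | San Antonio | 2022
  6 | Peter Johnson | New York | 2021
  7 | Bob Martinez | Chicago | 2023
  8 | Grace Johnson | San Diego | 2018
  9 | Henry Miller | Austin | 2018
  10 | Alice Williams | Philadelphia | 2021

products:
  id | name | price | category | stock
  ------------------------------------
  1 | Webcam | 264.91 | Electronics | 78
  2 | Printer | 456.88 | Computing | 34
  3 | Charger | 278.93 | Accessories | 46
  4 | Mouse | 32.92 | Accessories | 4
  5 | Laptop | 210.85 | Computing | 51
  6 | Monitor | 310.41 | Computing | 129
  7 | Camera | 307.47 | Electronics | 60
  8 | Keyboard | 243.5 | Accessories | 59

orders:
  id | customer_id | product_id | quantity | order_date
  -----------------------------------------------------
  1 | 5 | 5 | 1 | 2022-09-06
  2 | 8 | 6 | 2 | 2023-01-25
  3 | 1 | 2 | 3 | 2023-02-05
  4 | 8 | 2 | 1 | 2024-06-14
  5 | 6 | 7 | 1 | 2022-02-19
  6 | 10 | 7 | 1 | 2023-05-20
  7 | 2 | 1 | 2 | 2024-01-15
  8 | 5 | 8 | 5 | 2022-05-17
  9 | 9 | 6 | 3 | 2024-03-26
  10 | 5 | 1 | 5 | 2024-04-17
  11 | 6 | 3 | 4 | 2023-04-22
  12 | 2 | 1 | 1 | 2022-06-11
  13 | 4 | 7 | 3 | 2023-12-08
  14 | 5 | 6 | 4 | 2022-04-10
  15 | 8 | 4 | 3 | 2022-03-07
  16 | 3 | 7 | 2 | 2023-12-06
SELECT name, stock FROM products WHERE stock > 105

Execution result:
name | stock
Monitor | 129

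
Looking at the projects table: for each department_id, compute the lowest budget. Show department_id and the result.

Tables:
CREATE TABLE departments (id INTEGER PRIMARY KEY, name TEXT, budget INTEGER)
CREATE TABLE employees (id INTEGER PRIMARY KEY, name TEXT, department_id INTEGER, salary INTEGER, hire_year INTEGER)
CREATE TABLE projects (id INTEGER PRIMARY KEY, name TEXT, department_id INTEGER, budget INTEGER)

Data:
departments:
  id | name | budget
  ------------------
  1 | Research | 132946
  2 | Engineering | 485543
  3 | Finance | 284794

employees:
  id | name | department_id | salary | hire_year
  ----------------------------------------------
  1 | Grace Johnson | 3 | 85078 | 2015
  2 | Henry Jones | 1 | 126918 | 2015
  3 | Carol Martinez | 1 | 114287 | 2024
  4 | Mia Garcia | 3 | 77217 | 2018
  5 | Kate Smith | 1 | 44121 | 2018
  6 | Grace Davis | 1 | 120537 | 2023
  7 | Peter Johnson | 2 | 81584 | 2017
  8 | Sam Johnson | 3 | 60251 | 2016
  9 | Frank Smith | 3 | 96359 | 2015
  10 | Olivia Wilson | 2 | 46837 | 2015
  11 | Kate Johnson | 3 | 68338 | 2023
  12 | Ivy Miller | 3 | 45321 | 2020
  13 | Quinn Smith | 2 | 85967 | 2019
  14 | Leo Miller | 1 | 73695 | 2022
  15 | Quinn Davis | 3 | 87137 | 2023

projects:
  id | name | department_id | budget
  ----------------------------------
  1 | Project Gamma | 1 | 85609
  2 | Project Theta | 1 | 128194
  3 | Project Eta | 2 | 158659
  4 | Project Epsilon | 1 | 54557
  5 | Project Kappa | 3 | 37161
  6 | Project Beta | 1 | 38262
SELECT department_id, MIN(budget) AS min_budget FROM projects GROUP BY department_id

Execution result:
department_id | min_budget
1 | 38262
2 | 158659
3 | 37161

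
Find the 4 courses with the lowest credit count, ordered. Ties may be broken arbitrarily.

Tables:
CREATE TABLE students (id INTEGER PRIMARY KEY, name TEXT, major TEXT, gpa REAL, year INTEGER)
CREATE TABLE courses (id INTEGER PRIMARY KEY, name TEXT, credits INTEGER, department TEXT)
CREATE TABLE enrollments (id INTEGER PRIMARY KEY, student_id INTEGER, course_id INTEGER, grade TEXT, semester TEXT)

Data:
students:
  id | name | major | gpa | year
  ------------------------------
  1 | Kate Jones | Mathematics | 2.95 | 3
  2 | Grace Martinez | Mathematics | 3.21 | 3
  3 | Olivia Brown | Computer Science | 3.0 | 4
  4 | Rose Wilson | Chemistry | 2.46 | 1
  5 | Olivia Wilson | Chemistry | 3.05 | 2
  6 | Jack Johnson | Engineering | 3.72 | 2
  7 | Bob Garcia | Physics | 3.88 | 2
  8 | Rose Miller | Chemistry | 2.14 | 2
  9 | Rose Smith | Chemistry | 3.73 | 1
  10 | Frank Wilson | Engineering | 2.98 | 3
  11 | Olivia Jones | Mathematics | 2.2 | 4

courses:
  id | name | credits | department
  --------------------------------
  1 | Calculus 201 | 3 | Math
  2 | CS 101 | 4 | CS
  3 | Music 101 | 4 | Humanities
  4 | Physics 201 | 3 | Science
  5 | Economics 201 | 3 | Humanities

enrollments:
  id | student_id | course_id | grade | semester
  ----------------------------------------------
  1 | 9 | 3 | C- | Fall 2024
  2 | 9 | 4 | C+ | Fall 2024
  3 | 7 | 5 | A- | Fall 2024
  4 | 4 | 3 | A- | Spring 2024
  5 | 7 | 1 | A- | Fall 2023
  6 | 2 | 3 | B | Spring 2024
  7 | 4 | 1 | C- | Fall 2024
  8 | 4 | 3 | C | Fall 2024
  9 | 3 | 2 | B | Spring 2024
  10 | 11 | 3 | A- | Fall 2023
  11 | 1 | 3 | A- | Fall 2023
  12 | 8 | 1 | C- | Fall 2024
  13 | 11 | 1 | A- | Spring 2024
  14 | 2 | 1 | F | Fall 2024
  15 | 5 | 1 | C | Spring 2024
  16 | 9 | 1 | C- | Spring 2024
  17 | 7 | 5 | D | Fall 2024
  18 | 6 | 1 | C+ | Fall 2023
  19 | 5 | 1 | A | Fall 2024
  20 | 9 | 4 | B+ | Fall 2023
SELECT name, credits FROM courses ORDER BY credits ASC LIMIT 4

Execution result:
name | credits
Calculus 201 | 3
Physics 201 | 3
Economics 201 | 3
CS 101 | 4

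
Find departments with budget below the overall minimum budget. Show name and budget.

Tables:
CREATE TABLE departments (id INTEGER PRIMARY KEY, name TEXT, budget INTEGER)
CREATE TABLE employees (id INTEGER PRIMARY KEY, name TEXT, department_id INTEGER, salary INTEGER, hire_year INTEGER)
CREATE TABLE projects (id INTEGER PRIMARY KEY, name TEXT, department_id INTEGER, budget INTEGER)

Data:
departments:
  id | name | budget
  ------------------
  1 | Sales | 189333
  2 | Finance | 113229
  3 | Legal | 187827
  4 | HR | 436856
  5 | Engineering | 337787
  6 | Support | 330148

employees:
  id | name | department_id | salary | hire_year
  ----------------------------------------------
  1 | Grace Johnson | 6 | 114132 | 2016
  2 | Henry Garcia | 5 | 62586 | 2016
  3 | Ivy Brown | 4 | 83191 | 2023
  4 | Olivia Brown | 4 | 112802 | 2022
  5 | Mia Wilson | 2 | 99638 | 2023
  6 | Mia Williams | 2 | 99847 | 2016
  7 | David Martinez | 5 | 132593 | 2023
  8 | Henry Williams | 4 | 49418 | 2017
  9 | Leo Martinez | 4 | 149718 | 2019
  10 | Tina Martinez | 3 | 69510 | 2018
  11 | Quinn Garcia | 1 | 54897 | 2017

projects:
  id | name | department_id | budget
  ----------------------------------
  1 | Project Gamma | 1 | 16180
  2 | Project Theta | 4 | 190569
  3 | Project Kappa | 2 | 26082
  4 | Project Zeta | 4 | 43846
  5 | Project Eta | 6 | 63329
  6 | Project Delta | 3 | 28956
SELECT name, budget FROM departments WHERE budget < (SELECT MIN(budget) FROM departments)

Execution result:
(no rows)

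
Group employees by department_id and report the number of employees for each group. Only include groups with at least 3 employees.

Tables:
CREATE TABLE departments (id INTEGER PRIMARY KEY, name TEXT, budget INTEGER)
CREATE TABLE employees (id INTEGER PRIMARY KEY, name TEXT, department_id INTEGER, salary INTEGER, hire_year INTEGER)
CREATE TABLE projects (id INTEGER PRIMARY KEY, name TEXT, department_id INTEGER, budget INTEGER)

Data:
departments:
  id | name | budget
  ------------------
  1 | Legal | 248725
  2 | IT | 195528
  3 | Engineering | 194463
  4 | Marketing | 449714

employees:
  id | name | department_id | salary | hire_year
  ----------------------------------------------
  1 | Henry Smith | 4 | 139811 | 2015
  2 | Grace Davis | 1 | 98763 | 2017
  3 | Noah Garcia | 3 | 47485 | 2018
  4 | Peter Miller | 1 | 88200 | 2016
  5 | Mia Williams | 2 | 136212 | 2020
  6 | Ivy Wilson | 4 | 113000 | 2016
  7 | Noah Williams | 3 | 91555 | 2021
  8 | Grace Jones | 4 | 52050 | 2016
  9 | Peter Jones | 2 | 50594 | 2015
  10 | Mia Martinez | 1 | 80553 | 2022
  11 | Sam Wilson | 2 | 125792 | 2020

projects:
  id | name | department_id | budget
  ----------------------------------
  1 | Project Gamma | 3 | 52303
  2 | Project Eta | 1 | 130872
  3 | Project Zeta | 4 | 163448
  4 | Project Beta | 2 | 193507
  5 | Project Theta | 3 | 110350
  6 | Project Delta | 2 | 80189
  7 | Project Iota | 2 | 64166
SELECT department_id, COUNT(*) AS n FROM employees GROUP BY department_id HAVING COUNT(*) >= 3

Execution result:
department_id | n
1 | 3
2 | 3
4 | 3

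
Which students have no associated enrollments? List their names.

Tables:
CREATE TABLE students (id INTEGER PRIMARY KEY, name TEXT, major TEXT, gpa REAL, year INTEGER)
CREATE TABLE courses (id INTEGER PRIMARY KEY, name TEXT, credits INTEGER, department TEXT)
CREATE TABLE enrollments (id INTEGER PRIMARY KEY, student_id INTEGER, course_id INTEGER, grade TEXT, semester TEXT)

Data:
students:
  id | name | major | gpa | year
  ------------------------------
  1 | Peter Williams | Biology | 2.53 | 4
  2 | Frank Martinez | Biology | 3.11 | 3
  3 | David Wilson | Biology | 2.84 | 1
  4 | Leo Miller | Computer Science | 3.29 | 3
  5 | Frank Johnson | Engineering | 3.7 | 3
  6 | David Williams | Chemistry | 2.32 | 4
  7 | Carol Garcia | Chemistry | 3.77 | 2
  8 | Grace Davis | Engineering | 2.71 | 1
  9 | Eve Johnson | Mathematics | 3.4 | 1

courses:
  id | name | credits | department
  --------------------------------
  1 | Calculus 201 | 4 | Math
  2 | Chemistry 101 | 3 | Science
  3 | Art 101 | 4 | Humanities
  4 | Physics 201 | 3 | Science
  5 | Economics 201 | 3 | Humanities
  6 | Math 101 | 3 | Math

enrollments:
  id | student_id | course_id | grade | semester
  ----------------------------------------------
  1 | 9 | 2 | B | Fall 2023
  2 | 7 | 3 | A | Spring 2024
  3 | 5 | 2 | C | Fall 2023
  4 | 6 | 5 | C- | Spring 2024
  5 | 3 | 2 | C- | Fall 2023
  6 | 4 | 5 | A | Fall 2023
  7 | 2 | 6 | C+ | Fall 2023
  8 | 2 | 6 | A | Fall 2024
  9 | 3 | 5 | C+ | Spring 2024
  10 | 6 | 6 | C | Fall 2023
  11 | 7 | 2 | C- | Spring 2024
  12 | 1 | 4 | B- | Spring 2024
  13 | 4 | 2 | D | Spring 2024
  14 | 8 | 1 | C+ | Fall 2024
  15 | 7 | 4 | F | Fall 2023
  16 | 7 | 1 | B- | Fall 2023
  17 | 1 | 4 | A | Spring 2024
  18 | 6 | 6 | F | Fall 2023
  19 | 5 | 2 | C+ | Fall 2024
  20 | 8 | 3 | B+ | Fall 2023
SELECT p.name FROM students p LEFT JOIN enrollments c ON c.student_id = p.id WHERE c.id IS NULL

Execution result:
(no rows)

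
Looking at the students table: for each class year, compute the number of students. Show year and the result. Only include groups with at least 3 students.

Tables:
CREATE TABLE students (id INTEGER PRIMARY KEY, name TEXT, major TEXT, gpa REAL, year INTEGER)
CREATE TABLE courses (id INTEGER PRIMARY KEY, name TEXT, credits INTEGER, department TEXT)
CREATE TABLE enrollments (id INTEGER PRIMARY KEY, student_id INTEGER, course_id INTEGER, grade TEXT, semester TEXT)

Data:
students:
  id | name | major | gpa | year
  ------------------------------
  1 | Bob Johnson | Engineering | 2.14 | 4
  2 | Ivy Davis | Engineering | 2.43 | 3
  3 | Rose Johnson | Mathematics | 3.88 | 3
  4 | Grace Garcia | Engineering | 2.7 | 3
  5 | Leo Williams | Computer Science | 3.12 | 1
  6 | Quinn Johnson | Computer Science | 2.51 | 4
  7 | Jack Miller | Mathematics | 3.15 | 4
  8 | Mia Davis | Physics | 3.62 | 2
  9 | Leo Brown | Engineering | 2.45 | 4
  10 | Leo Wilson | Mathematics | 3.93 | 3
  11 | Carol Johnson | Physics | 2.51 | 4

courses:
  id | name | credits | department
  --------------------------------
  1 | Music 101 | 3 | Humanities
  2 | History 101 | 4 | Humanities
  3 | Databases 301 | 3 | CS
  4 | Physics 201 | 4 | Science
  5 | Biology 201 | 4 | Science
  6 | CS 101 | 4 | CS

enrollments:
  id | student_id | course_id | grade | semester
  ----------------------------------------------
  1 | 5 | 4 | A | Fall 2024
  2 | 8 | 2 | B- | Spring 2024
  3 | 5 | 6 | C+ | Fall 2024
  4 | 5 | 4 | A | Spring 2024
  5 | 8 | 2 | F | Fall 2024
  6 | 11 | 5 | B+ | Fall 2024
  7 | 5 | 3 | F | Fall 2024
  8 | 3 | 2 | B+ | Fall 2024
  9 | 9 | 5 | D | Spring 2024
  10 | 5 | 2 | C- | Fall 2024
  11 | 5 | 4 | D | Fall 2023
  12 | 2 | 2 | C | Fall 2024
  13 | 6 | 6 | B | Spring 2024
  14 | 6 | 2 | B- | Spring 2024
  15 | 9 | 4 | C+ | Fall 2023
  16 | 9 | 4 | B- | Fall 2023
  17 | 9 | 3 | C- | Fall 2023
SELECT year, COUNT(*) AS n FROM students GROUP BY year HAVING COUNT(*) >= 3

Execution result:
year | n
3 | 4
4 | 5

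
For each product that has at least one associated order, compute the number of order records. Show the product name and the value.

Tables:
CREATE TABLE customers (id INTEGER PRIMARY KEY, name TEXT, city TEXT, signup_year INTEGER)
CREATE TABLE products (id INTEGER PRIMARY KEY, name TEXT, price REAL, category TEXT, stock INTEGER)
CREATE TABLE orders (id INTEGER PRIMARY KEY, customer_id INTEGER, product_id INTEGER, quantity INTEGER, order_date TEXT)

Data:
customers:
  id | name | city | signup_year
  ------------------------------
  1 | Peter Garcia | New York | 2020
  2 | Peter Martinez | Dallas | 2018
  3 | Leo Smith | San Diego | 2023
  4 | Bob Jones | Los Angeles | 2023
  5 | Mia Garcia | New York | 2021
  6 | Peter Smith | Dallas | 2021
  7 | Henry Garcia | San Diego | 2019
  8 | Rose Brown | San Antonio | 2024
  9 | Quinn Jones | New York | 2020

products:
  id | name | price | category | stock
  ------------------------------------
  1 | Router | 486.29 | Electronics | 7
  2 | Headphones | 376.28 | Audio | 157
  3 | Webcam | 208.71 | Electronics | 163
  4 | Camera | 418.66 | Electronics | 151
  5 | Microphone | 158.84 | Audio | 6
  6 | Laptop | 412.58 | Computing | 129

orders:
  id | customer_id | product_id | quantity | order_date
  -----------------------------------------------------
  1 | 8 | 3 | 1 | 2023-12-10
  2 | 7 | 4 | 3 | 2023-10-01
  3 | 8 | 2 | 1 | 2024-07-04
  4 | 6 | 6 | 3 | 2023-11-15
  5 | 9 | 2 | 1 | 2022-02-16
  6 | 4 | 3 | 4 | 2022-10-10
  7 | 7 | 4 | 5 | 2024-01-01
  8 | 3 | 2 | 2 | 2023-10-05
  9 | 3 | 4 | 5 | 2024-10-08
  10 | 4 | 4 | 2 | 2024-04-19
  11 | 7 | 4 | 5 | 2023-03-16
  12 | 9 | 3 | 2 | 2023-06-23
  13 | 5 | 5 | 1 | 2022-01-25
SELECT p.name, COUNT(*) AS n FROM orders c JOIN products p ON c.product_id = p.id GROUP BY p.id, p.name

Execution result:
name | n
Headphones | 3
Webcam | 3
Camera | 5
Microphone | 1
Laptop | 1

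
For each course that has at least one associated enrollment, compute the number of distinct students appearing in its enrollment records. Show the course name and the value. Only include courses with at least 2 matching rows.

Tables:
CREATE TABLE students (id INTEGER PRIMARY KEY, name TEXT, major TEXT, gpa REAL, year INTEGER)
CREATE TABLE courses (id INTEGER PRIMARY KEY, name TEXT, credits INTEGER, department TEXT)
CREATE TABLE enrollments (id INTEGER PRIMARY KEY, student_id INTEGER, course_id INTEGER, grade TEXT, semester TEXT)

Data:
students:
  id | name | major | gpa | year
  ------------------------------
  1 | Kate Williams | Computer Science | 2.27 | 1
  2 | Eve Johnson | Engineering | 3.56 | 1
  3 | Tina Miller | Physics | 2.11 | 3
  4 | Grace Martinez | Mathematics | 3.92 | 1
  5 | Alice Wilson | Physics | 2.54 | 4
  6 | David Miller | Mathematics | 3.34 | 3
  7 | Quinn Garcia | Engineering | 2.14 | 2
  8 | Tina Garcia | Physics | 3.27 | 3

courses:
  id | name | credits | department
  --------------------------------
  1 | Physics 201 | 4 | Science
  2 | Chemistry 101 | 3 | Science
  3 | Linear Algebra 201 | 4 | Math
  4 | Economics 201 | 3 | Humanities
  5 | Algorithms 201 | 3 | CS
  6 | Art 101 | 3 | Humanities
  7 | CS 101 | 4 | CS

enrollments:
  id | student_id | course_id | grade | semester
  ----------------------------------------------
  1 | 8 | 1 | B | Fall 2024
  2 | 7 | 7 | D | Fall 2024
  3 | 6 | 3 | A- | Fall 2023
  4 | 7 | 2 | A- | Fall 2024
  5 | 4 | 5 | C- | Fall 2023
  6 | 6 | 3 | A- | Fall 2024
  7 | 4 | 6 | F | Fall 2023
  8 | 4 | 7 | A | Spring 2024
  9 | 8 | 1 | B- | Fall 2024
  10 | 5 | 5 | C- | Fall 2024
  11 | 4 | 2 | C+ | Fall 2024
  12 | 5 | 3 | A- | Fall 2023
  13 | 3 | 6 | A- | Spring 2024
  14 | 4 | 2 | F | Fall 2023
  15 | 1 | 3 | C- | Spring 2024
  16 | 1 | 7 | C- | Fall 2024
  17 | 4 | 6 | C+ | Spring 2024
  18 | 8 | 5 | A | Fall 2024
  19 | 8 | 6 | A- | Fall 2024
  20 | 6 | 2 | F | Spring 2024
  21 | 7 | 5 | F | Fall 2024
SELECT p.name, COUNT(DISTINCT c.student_id) AS distinct_student_count FROM enrollments c JOIN courses p ON c.course_id = p.id GROUP BY p.id, p.name HAVING COUNT(*) >= 2

Execution result:
name | distinct_student_count
Physics 201 | 1
Chemistry 101 | 3
Linear Algebra 201 | 3
Algorithms 201 | 4
Art 101 | 3
CS 101 | 3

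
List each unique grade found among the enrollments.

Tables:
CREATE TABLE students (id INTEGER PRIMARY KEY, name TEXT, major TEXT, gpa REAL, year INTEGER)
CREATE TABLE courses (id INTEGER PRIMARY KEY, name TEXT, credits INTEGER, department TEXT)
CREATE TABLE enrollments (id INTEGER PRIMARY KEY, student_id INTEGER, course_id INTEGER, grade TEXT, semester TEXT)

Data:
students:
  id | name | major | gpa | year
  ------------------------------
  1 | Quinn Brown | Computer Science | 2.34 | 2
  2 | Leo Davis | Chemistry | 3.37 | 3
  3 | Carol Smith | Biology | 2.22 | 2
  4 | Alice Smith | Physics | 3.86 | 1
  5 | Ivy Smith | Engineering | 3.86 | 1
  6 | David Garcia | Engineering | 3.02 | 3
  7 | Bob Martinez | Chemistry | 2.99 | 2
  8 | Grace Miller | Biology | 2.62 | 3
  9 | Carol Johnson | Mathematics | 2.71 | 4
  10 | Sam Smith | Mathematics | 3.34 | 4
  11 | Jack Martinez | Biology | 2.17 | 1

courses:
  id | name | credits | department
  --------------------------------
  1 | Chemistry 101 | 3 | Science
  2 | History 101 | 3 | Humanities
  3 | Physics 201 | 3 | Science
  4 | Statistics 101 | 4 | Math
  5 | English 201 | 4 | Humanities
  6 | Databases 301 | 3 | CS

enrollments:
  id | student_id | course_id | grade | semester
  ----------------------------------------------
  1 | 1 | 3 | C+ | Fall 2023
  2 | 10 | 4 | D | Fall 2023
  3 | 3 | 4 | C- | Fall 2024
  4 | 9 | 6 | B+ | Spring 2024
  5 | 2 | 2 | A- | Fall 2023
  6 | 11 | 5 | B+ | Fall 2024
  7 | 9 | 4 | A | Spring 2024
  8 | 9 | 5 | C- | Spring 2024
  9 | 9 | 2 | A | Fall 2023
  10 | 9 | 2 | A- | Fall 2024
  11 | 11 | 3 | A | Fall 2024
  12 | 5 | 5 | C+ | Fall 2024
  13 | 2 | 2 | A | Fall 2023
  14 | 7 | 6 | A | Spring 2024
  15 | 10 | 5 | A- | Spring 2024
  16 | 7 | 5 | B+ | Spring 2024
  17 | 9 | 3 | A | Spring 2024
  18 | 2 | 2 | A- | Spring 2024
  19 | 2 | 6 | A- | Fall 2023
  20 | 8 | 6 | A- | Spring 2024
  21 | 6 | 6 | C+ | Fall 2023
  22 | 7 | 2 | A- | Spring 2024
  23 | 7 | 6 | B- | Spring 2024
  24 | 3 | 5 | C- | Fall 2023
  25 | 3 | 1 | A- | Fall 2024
SELECT DISTINCT grade FROM enrollments

Execution result:
grade
C+
D
C-
B+
A-
A
B-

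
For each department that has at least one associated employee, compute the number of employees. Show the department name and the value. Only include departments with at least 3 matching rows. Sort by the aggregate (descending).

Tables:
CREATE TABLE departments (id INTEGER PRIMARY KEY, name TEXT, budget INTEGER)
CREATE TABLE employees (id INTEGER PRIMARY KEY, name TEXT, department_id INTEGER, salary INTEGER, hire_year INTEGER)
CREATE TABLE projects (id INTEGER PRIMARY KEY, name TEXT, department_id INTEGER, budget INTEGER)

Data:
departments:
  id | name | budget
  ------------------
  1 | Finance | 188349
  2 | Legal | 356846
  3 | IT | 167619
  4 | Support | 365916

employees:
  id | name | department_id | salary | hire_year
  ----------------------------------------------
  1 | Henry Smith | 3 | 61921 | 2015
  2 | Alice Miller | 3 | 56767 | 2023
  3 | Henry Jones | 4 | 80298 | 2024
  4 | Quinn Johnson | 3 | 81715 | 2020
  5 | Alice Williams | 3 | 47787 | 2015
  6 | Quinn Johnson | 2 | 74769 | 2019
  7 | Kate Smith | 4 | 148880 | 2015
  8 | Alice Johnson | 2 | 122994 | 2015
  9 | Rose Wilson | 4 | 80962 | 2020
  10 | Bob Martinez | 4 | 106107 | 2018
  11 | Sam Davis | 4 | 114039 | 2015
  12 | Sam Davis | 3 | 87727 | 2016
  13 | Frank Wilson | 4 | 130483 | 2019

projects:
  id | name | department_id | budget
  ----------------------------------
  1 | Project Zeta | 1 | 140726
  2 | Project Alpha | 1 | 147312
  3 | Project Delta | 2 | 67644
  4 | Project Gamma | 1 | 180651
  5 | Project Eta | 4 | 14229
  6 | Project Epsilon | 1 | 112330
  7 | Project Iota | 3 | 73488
SELECT p.name, COUNT(*) AS n FROM employees c JOIN departments p ON c.department_id = p.id GROUP BY p.id, p.name HAVING COUNT(*) >= 3 ORDER BY n DESC

Execution result:
name | n
Support | 6
IT | 5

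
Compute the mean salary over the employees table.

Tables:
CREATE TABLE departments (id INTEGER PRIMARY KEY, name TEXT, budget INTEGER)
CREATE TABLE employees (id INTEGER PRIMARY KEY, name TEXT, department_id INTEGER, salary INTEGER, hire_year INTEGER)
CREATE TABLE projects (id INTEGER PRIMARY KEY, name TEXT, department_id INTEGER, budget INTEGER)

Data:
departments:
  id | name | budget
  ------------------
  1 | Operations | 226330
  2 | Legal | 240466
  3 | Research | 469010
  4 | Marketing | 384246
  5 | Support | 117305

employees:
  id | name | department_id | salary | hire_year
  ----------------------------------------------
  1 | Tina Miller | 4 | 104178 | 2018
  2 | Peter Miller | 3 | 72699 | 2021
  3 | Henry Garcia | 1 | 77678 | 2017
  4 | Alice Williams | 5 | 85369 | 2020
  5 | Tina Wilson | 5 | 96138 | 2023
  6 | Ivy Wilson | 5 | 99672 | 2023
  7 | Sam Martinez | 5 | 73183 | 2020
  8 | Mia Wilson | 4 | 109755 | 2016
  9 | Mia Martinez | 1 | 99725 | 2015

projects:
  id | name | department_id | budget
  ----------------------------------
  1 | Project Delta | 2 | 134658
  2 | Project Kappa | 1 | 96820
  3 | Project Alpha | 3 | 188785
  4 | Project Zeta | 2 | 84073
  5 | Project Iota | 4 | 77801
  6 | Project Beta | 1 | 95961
SELECT AVG(salary) FROM employees

Execution result:
90933.00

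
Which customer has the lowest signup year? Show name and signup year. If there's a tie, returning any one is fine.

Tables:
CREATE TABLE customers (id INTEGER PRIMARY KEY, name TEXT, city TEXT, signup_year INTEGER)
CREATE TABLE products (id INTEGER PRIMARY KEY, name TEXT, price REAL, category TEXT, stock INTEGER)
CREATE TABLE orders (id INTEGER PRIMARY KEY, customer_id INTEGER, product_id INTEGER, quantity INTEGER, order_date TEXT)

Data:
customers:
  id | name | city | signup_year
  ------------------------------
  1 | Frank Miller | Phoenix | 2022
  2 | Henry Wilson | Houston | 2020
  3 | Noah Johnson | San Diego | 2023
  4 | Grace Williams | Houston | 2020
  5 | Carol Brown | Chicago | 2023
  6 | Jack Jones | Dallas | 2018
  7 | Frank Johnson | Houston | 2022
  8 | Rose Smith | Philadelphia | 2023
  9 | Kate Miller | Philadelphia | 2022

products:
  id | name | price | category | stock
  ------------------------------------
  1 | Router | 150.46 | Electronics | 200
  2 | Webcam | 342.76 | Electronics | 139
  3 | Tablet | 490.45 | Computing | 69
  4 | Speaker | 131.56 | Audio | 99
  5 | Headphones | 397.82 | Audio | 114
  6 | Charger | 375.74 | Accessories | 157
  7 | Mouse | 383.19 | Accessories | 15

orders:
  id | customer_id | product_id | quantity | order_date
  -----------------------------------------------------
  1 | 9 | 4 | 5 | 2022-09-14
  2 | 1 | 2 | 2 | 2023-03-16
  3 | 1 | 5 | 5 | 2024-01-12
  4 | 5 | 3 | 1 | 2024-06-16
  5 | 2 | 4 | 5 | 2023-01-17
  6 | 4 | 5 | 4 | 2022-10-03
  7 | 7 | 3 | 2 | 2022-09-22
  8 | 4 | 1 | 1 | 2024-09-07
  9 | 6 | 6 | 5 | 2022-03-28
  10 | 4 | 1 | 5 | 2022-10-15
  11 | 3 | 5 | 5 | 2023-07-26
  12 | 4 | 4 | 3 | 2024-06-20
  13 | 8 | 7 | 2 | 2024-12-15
SELECT name, signup_year FROM customers ORDER BY signup_year ASC LIMIT 1

Execution result:
name | signup_year
Jack Jones | 2018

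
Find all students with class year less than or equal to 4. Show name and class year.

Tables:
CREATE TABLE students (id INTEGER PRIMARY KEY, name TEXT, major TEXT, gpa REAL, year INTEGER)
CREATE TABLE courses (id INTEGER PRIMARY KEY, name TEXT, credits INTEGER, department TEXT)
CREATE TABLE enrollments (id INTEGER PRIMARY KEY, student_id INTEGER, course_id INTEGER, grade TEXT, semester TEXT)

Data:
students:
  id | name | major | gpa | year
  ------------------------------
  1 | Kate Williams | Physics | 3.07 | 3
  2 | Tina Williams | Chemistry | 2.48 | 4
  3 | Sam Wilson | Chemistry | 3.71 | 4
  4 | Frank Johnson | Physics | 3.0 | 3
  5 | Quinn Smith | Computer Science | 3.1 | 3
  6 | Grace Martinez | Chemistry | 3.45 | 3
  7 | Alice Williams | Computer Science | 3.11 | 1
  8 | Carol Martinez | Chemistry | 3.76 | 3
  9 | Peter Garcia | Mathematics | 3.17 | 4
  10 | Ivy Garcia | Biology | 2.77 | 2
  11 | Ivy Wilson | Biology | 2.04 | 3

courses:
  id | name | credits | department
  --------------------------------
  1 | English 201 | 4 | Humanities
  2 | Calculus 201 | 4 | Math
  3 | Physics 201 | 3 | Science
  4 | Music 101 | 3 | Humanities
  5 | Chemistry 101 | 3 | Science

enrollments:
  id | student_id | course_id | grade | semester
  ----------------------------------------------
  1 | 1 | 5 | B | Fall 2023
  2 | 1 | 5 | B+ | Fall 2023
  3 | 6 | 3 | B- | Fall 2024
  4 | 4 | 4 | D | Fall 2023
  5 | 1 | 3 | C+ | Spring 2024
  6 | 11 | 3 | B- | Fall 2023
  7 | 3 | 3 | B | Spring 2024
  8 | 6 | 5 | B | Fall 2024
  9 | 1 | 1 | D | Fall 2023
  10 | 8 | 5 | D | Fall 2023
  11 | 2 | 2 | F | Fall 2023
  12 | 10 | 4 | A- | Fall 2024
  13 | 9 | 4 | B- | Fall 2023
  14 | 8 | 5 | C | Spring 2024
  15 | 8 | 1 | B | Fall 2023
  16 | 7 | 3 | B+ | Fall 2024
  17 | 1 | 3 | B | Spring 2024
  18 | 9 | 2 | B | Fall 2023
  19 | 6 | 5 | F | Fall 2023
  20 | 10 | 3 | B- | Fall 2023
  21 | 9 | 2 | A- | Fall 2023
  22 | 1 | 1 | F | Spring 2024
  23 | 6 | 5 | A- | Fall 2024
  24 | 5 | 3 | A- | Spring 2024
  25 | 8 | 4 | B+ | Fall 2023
SELECT name, year FROM students WHERE year <= 4

Execution result:
name | year
Kate Williams | 3
Tina Williams | 4
Sam Wilson | 4
Frank Johnson | 3
Quinn Smith | 3
Grace Martinez | 3
Alice Williams | 1
Carol Martinez | 3
Peter Garcia | 4
Ivy Garcia | 2
Ivy Wilson | 3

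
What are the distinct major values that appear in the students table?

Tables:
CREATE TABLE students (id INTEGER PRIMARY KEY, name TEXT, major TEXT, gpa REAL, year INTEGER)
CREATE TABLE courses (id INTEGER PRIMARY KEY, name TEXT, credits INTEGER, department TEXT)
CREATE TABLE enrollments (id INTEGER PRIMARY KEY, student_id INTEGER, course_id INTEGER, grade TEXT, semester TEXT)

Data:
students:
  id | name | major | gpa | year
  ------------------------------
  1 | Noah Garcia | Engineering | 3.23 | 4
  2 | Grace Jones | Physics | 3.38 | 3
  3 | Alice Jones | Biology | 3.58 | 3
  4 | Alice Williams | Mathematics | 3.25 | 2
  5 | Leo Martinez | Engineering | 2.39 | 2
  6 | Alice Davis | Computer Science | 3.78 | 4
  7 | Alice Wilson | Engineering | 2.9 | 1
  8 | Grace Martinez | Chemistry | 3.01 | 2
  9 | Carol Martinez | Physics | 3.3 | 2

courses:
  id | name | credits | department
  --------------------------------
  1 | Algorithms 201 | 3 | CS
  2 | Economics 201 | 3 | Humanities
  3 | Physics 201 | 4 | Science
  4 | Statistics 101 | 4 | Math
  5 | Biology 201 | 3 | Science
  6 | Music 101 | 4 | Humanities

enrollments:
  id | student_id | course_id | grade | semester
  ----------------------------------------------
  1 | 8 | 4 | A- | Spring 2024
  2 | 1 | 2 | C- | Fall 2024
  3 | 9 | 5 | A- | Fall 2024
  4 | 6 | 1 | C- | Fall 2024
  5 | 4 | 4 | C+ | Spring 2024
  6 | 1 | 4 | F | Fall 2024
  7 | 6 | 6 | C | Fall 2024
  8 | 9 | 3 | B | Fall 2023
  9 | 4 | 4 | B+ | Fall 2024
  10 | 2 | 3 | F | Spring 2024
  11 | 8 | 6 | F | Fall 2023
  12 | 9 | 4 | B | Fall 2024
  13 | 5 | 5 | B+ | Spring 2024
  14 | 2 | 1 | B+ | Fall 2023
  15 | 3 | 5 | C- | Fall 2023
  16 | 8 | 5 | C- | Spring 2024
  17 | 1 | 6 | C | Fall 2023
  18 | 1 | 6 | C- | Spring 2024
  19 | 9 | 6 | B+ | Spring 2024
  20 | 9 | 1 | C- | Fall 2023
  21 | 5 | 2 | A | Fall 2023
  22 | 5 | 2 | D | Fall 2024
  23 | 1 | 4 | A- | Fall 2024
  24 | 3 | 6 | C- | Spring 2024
SELECT DISTINCT major FROM students

Execution result:
major
Engineering
Physics
Biology
Mathematics
Computer Science
Chemistry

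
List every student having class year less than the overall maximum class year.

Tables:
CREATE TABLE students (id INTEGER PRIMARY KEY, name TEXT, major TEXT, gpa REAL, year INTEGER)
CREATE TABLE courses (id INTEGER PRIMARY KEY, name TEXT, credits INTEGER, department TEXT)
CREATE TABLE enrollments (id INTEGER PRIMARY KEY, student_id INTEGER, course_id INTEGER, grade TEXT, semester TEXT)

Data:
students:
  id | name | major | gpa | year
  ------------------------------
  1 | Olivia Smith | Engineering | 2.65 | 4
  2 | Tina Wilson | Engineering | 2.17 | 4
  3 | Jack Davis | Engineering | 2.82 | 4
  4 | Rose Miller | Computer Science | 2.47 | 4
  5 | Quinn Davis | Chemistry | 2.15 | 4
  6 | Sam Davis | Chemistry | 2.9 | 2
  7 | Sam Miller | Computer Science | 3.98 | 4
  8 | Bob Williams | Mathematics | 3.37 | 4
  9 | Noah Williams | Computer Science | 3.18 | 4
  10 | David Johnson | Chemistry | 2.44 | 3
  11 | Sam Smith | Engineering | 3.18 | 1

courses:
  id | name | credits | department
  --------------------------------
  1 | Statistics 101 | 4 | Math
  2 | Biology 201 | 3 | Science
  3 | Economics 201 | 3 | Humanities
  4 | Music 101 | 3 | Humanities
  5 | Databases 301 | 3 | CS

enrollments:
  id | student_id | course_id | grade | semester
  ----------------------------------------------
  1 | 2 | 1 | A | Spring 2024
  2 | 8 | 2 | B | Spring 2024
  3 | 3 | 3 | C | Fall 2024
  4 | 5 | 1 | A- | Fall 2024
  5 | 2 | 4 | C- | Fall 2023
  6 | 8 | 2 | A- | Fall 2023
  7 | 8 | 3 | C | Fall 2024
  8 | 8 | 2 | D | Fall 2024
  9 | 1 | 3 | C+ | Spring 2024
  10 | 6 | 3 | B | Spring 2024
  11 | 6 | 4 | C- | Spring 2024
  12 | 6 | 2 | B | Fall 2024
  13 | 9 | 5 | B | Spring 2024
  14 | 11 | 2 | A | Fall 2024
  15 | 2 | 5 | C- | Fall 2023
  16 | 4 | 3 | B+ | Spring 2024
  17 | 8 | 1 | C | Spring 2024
SELECT name, year FROM students WHERE year < (SELECT MAX(year) FROM students)

Execution result:
name | year
Sam Davis | 2
David Johnson | 3
Sam Smith | 1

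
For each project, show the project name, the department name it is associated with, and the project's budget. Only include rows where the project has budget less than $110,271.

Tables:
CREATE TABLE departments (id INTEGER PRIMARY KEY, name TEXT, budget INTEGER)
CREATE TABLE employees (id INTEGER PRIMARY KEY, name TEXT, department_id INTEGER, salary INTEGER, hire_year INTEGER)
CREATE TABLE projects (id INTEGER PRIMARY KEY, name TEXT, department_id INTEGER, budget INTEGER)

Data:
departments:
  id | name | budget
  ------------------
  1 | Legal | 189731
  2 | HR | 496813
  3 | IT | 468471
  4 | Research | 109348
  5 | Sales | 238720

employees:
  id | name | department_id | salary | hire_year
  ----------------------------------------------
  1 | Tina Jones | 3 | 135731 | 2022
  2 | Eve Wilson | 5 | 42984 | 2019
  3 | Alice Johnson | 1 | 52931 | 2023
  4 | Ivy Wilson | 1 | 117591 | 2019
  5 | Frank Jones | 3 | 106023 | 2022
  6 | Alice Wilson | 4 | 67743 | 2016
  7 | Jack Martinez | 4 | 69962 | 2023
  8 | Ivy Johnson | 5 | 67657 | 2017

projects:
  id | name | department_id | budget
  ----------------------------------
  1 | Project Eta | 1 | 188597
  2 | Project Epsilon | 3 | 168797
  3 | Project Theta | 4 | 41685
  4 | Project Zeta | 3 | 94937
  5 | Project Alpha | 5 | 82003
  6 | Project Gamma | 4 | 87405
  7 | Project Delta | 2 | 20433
SELECT c.name, p.name AS department, c.budget FROM projects c JOIN departments p ON c.department_id = p.id WHERE c.budget < 110271

Execution result:
name | department | budget
Project Theta | Research | 41685
Project Zeta | IT | 94937
Project Alpha | Sales | 82003
Project Gamma | Research | 87405
Project Delta | HR | 20433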